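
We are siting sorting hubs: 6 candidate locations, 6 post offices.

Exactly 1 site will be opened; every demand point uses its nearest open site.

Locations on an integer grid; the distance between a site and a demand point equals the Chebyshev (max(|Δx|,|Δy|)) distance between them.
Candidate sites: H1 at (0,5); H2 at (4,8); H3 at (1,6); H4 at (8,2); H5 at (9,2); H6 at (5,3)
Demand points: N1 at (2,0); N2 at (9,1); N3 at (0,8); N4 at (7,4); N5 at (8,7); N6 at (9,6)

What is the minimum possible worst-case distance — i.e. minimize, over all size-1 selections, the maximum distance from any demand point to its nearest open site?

Open {H6}.
  Farthest demand point is N3 at distance 5 (to H6); all others are ≤ 5.
With {H2} the worst case is 8.
With {H3} the worst case is 8.
No size-1 selection achieves below 5.

5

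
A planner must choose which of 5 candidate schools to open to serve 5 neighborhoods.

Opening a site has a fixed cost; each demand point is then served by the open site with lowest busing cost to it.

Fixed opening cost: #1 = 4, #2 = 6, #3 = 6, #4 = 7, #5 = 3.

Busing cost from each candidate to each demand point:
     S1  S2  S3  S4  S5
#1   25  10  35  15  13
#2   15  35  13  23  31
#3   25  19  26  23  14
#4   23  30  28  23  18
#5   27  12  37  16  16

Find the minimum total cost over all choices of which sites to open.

Open {#1, #2}: assign each demand point to its cheapest open site.
  S1→#2 15, S2→#1 10, S3→#2 13, S4→#1 15, S5→#1 13
  busing cost 66, fixed 10 → total 76.
Compare {#1, #2, #5}: busing cost 66 + fixed 13 = 79.
Compare {#2, #5}: busing cost 72 + fixed 9 = 81.
Compare {#1, #2, #3}: busing cost 66 + fixed 16 = 82.
All other subsets cost ≥ 79. Minimum total cost: 76.

76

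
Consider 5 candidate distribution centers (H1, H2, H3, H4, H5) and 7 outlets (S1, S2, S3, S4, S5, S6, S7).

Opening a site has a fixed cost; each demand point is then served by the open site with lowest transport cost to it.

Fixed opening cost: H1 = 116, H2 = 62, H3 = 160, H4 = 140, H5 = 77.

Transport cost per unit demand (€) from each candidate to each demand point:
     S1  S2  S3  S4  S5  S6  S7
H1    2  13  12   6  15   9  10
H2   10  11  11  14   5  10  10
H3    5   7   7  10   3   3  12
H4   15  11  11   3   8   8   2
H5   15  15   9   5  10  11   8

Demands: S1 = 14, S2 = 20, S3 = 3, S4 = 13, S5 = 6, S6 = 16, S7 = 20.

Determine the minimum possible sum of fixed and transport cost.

Open {H3, H4}: assign each demand point to its cheapest open site.
  S1→H3 14×5=70, S2→H3 20×7=140, S3→H3 3×7=21, S4→H4 13×3=39, S5→H3 6×3=18, S6→H3 16×3=48, S7→H4 20×2=40
  transport cost 376, fixed 300 → total 676.
Compare {H2, H3, H4}: transport cost 376 + fixed 362 = 738.
Compare {H1, H3, H4}: transport cost 334 + fixed 416 = 750.
Compare {H3, H4, H5}: transport cost 376 + fixed 377 = 753.
All other subsets cost ≥ 738. Minimum total cost: 676.

676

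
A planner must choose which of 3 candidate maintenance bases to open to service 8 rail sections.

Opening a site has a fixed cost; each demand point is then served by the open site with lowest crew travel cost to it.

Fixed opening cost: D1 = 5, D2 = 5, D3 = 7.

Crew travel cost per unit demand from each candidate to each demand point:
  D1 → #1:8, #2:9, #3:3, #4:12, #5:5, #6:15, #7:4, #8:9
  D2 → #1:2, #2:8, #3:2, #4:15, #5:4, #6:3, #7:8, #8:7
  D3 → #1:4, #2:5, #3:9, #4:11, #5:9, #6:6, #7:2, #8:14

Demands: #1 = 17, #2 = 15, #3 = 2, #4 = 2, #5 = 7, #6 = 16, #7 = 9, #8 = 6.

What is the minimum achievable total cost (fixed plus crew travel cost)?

Open {D2, D3}: assign each demand point to its cheapest open site.
  #1→D2 17×2=34, #2→D3 15×5=75, #3→D2 2×2=4, #4→D3 2×11=22, #5→D2 7×4=28, #6→D2 16×3=48, #7→D3 9×2=18, #8→D2 6×7=42
  crew travel cost 271, fixed 12 → total 283.
Compare {D1, D2, D3}: crew travel cost 271 + fixed 17 = 288.
Compare {D1, D2}: crew travel cost 336 + fixed 10 = 346.
Compare {D2}: crew travel cost 378 + fixed 5 = 383.
All other subsets cost ≥ 288. Minimum total cost: 283.

283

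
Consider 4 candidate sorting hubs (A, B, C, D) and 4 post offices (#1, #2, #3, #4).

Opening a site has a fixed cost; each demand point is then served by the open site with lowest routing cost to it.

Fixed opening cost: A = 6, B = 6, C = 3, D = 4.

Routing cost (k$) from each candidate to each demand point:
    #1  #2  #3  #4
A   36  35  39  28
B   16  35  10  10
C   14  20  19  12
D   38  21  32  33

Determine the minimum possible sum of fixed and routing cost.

Open {B, C}: assign each demand point to its cheapest open site.
  #1→C 14, #2→C 20, #3→B 10, #4→B 10
  routing cost 54, fixed 9 → total 63.
Compare {B, D}: routing cost 57 + fixed 10 = 67.
Compare {B, C, D}: routing cost 54 + fixed 13 = 67.
Compare {C}: routing cost 65 + fixed 3 = 68.
All other subsets cost ≥ 67. Minimum total cost: 63.

63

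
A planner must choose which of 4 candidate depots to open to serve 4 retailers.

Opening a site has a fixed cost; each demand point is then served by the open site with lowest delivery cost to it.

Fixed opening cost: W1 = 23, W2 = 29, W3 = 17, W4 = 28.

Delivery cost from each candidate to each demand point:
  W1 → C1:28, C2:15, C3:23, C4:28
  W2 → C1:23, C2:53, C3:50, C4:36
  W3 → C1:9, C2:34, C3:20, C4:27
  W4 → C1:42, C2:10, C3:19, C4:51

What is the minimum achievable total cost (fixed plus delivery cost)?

107

Open {W3}: assign each demand point to its cheapest open site.
  C1→W3 9, C2→W3 34, C3→W3 20, C4→W3 27
  delivery cost 90, fixed 17 → total 107.
Compare {W3, W4}: delivery cost 65 + fixed 45 = 110.
Compare {W1, W3}: delivery cost 71 + fixed 40 = 111.
Compare {W1}: delivery cost 94 + fixed 23 = 117.
All other subsets cost ≥ 110. Minimum total cost: 107.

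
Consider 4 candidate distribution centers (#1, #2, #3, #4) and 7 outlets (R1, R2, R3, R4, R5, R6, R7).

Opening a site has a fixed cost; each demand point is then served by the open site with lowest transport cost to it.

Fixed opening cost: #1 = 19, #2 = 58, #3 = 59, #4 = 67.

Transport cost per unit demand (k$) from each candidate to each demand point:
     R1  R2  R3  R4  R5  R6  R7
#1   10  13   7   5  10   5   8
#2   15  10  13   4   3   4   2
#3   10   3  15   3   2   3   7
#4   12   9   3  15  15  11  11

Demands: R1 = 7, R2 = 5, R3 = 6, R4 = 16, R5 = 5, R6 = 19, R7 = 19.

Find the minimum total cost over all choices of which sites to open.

Open {#1, #2, #3}: assign each demand point to its cheapest open site.
  R1→#1 7×10=70, R2→#3 5×3=15, R3→#1 6×7=42, R4→#3 16×3=48, R5→#3 5×2=10, R6→#3 19×3=57, R7→#2 19×2=38
  transport cost 280, fixed 136 → total 416.
Compare {#1, #2}: transport cost 355 + fixed 77 = 432.
Compare {#2, #3}: transport cost 316 + fixed 117 = 433.
Compare {#2, #3, #4}: transport cost 256 + fixed 184 = 440.
All other subsets cost ≥ 432. Minimum total cost: 416.

416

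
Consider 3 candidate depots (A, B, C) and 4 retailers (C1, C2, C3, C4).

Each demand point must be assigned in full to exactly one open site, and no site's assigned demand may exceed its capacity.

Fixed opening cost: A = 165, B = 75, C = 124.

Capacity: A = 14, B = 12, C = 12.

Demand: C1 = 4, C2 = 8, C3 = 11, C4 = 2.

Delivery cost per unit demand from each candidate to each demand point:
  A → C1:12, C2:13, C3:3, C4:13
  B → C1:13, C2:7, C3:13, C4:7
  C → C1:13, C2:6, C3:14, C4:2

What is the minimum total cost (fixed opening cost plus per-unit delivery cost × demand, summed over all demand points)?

407

Open {A, B}; cheapest assignment that respects the capacities:
  A (cap 14, load 13): C3, C4 — cost 11×3 + 2×13 = 59
  B (cap 12, load 12): C1, C2 — cost 4×13 + 8×7 = 108
  Shipping 167, fixed 240 → total 407.
  Any other capacity-feasible assignment to {A, B} ships for at least 167.
Compare {A, C}: its best feasible assignment gives total 448.
Compare {A, B, C}: its best feasible assignment gives total 501.
Every other set of open sites that can feasibly serve all demand totals ≥ 448 even under its best assignment. Minimum: 407.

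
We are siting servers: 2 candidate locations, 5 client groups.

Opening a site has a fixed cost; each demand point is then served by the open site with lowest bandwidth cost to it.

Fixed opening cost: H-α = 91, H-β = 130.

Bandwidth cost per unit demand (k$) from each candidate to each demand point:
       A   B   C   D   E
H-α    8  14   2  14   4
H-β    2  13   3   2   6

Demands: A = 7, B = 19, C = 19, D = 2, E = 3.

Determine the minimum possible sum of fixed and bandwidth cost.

Open {H-β}: assign each demand point to its cheapest open site.
  A→H-β 7×2=14, B→H-β 19×13=247, C→H-β 19×3=57, D→H-β 2×2=4, E→H-β 3×6=18
  bandwidth cost 340, fixed 130 → total 470.
Compare {H-α}: bandwidth cost 400 + fixed 91 = 491.
Compare {H-α, H-β}: bandwidth cost 315 + fixed 221 = 536.

470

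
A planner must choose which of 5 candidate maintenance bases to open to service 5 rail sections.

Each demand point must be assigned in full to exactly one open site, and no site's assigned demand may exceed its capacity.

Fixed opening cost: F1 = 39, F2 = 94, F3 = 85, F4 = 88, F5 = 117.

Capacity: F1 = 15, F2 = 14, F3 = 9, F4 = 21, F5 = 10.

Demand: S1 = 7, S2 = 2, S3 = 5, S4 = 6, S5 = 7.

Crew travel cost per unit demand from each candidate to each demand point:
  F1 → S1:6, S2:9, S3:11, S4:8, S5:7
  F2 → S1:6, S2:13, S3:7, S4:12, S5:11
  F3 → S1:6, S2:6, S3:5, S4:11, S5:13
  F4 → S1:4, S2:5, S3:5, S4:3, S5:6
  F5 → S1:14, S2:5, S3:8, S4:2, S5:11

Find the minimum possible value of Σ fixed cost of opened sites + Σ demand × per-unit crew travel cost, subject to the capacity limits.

257

Open {F1, F4}; cheapest assignment that respects the capacities:
  F1 (cap 15, load 7): S5 — cost 7×7 = 49
  F4 (cap 21, load 20): S1, S2, S3, S4 — cost 7×4 + 2×5 + 5×5 + 6×3 = 81
  Shipping 130, fixed 127 → total 257.
  Any other capacity-feasible assignment to {F1, F4} ships for at least 130.
Compare {F3, F4}: its best feasible assignment gives total 298.
Compare {F2, F4}: its best feasible assignment gives total 319.
Every other set of open sites that can feasibly serve all demand totals ≥ 298 even under its best assignment. Minimum: 257.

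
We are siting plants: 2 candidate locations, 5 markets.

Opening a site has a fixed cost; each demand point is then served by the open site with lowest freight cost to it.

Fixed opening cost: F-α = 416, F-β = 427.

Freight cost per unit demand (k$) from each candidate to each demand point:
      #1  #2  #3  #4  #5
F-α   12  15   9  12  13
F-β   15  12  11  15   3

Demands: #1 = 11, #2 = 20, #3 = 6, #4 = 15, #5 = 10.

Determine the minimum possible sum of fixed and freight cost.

1153

Open {F-β}: assign each demand point to its cheapest open site.
  #1→F-β 11×15=165, #2→F-β 20×12=240, #3→F-β 6×11=66, #4→F-β 15×15=225, #5→F-β 10×3=30
  freight cost 726, fixed 427 → total 1153.
Compare {F-α}: freight cost 796 + fixed 416 = 1212.
Compare {F-α, F-β}: freight cost 636 + fixed 843 = 1479.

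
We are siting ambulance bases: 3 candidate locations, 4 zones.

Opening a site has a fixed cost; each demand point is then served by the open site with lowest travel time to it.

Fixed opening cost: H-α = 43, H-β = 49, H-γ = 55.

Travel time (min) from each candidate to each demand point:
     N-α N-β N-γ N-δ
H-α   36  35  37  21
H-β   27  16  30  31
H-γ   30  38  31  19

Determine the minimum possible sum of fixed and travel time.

153

Open {H-β}: assign each demand point to its cheapest open site.
  N-α→H-β 27, N-β→H-β 16, N-γ→H-β 30, N-δ→H-β 31
  travel time 104, fixed 49 → total 153.
Compare {H-α}: travel time 129 + fixed 43 = 172.
Compare {H-γ}: travel time 118 + fixed 55 = 173.
Compare {H-α, H-β}: travel time 94 + fixed 92 = 186.
All other subsets cost ≥ 172. Minimum total cost: 153.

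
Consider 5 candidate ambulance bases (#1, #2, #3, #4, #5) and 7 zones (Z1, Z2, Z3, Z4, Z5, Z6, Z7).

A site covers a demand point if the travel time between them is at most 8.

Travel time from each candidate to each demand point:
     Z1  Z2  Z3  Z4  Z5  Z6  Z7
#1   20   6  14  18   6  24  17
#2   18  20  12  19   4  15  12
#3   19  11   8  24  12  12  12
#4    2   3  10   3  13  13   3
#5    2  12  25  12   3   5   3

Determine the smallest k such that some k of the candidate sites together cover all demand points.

Coverage sets (demand points within 8 of each site):
  #1: {Z2, Z5}
  #2: {Z5}
  #3: {Z3}
  #4: {Z1, Z2, Z4, Z7}
  #5: {Z1, Z5, Z6, Z7}
No 2 sites suffice: every size-2 union leaves at least one demand point uncovered.
But {#3, #4, #5} covers everything, so the minimum is 3.

3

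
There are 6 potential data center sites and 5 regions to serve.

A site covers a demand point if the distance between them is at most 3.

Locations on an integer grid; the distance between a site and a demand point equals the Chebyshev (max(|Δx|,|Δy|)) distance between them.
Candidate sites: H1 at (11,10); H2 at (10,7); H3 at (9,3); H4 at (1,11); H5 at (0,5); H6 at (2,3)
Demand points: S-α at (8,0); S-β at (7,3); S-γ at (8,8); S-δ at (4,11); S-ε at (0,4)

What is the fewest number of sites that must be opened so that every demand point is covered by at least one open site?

4

Coverage sets (demand points within 3 of each site):
  H1: {S-γ}
  H2: {S-γ}
  H3: {S-α, S-β}
  H4: {S-δ}
  H5: {S-ε}
  H6: {S-ε}
No 3 sites suffice: every size-3 union leaves at least one demand point uncovered.
But {H1, H3, H4, H5} covers everything, so the minimum is 4.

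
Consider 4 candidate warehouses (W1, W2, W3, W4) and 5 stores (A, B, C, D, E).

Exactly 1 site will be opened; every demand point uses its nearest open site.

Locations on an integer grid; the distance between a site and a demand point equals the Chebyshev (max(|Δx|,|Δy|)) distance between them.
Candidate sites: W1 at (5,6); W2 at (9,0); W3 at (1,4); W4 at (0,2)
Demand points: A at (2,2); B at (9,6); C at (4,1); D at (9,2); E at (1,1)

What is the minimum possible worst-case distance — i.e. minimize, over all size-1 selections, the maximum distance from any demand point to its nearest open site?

5

Open {W1}.
  Farthest demand point is C at distance 5 (to W1); all others are ≤ 5.
With {W2} the worst case is 8.
With {W3} the worst case is 8.
No size-1 selection achieves below 5.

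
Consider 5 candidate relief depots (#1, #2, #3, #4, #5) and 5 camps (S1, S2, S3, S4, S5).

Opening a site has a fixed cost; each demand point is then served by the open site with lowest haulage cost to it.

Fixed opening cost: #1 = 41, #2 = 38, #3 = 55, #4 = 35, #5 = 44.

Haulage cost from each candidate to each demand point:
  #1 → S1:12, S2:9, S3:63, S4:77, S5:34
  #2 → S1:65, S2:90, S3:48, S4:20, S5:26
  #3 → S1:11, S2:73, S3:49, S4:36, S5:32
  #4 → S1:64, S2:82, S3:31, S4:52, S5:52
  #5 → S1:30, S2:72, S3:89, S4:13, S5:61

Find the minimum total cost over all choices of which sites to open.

Open {#1, #2}: assign each demand point to its cheapest open site.
  S1→#1 12, S2→#1 9, S3→#2 48, S4→#2 20, S5→#2 26
  haulage cost 115, fixed 79 → total 194.
Compare {#1, #2, #4}: haulage cost 98 + fixed 114 = 212.
Compare {#1, #4}: haulage cost 138 + fixed 76 = 214.
Compare {#1, #5}: haulage cost 131 + fixed 85 = 216.
All other subsets cost ≥ 212. Minimum total cost: 194.

194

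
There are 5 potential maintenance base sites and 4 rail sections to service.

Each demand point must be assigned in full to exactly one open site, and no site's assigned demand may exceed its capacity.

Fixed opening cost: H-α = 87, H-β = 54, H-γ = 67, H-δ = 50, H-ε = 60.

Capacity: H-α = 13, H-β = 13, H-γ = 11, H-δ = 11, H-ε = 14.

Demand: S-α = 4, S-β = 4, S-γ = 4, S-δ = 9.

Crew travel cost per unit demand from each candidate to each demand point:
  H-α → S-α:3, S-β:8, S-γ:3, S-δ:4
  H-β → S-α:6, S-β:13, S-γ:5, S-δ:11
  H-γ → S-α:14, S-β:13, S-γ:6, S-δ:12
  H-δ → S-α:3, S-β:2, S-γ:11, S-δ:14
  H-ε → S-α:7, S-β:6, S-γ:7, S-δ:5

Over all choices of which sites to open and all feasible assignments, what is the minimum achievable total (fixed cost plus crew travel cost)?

203

Open {H-δ, H-ε}; cheapest assignment that respects the capacities:
  H-δ (cap 11, load 8): S-α, S-β — cost 4×3 + 4×2 = 20
  H-ε (cap 14, load 13): S-γ, S-δ — cost 4×7 + 9×5 = 73
  Shipping 93, fixed 110 → total 203.
  Any other capacity-feasible assignment to {H-δ, H-ε} ships for at least 93.
Compare {H-α, H-δ}: its best feasible assignment gives total 205.
Compare {H-β, H-ε}: its best feasible assignment gives total 227.
Every other set of open sites that can feasibly serve all demand totals ≥ 205 even under its best assignment. Minimum: 203.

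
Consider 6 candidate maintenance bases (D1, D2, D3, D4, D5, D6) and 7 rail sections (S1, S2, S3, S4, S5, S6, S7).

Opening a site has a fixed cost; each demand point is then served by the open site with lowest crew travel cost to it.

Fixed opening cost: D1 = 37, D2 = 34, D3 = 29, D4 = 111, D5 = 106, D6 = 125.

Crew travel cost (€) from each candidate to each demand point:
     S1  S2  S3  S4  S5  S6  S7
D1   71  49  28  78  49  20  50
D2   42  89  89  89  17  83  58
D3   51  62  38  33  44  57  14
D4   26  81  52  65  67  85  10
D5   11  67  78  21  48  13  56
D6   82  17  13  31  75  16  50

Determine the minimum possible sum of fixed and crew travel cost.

303

Open {D1, D2, D3}: assign each demand point to its cheapest open site.
  S1→D2 42, S2→D1 49, S3→D1 28, S4→D3 33, S5→D2 17, S6→D1 20, S7→D3 14
  crew travel cost 203, fixed 100 → total 303.
Compare {D1, D3}: crew travel cost 239 + fixed 66 = 305.
Compare {D2, D3}: crew travel cost 263 + fixed 63 = 326.
Compare {D3}: crew travel cost 299 + fixed 29 = 328.
All other subsets cost ≥ 305. Minimum total cost: 303.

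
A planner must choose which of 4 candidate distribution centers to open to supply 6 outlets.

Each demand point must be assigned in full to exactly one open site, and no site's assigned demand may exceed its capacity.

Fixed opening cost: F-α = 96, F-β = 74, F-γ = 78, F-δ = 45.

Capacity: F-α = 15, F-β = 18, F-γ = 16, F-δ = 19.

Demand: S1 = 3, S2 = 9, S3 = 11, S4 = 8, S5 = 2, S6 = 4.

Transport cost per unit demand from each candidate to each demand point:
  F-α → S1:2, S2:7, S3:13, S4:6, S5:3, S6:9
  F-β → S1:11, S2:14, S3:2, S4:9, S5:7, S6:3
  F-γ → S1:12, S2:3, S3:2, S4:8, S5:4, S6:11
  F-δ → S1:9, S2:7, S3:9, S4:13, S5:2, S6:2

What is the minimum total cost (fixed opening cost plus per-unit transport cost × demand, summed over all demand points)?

Open {F-β, F-δ}; cheapest assignment that respects the capacities:
  F-β (cap 18, load 18): S1, S3, S6 — cost 3×11 + 11×2 + 4×3 = 67
  F-δ (cap 19, load 19): S2, S4, S5 — cost 9×7 + 8×13 + 2×2 = 171
  Shipping 238, fixed 119 → total 357.
  Any other capacity-feasible assignment to {F-β, F-δ} ships for at least 238.
Compare {F-α, F-β, F-δ}: its best feasible assignment gives total 366.
Compare {F-α, F-β, F-γ}: its best feasible assignment gives total 369.
Every other set of open sites that can feasibly serve all demand totals ≥ 366 even under its best assignment. Minimum: 357.

357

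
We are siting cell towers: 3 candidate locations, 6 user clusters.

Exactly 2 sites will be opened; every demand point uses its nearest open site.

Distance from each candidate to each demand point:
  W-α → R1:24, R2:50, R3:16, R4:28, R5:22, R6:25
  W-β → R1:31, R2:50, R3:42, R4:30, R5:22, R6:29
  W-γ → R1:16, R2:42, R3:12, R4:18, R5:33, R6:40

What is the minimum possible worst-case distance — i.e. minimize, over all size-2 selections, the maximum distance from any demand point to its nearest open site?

42

Open {W-α, W-γ}.
  Farthest demand point is R2 at distance 42 (to W-γ); all others are ≤ 42.
With {W-β, W-γ} the worst case is 42.
With {W-α, W-β} the worst case is 50.
No size-2 selection achieves below 42.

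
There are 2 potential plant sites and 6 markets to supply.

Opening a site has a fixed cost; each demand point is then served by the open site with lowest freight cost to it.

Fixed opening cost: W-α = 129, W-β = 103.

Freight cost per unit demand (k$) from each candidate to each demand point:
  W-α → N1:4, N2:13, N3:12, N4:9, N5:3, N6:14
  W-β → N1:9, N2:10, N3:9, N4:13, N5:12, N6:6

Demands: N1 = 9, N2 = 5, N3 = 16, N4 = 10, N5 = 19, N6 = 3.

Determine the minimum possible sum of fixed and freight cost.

Open {W-α}: assign each demand point to its cheapest open site.
  N1→W-α 9×4=36, N2→W-α 5×13=65, N3→W-α 16×12=192, N4→W-α 10×9=90, N5→W-α 19×3=57, N6→W-α 3×14=42
  freight cost 482, fixed 129 → total 611.
Compare {W-α, W-β}: freight cost 395 + fixed 232 = 627.
Compare {W-β}: freight cost 651 + fixed 103 = 754.

611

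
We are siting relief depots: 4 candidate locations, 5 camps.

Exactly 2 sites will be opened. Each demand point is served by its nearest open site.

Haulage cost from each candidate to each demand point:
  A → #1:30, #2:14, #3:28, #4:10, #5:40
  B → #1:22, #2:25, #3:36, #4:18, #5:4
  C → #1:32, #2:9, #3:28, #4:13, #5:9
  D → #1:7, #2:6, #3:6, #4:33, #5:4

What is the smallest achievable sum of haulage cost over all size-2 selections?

Open {A, D}.
  #1→D 7, #2→D 6, #3→D 6, #4→A 10, #5→D 4  ⇒ total 33.
Compare {C, D}: total 36.
Compare {B, D}: total 41.
No size-2 selection does better; minimum is 33.

33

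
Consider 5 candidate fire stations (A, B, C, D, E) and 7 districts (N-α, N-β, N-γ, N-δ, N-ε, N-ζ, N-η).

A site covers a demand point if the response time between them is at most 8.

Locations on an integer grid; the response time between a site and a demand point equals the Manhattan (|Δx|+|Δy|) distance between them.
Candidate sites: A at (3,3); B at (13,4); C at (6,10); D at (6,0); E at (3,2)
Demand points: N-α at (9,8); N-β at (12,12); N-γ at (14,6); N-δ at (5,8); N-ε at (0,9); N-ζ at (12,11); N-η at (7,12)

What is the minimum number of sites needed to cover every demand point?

2

Coverage sets (demand points within 8 of each site):
  A: {N-δ}
  B: {N-α, N-γ, N-ζ}
  C: {N-α, N-β, N-δ, N-ε, N-ζ, N-η}
  D: {}
  E: {N-δ}
No single site covers all 7 demand points.
But {B, C} covers everything, so the minimum is 2.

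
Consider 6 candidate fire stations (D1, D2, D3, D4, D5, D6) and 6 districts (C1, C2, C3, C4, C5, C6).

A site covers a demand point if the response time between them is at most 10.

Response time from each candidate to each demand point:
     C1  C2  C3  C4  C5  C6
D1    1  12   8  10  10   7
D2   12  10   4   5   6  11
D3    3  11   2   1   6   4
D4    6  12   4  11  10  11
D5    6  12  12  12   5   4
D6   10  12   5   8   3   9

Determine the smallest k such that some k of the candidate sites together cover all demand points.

2

Coverage sets (demand points within 10 of each site):
  D1: {C1, C3, C4, C5, C6}
  D2: {C2, C3, C4, C5}
  D3: {C1, C3, C4, C5, C6}
  D4: {C1, C3, C5}
  D5: {C1, C5, C6}
  D6: {C1, C3, C4, C5, C6}
No single site covers all 6 demand points.
But {D1, D2} covers everything, so the minimum is 2.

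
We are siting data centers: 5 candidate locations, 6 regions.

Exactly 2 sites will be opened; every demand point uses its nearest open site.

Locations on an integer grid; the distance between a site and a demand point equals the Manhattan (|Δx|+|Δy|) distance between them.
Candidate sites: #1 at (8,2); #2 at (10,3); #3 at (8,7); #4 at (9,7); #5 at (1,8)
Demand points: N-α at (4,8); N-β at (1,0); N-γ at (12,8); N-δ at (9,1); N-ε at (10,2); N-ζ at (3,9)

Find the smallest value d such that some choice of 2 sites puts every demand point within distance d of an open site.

8

Open {#2, #5}.
  Farthest demand point is N-β at distance 8 (to #5); all others are ≤ 8.
With {#3, #5} the worst case is 8.
With {#4, #5} the worst case is 8.
No size-2 selection achieves below 8.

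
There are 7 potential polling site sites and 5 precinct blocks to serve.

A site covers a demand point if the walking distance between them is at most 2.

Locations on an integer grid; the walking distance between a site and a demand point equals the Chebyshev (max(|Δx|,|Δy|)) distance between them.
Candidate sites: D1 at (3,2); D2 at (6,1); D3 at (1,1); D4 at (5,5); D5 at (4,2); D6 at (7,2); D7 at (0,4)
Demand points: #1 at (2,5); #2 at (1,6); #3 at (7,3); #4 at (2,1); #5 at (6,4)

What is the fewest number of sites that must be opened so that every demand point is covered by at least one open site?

Coverage sets (demand points within 2 of each site):
  D1: {#4}
  D2: {#3}
  D3: {#4}
  D4: {#3, #5}
  D5: {#4, #5}
  D6: {#3, #5}
  D7: {#1, #2}
No 2 sites suffice: every size-2 union leaves at least one demand point uncovered.
But {D1, D4, D7} covers everything, so the minimum is 3.

3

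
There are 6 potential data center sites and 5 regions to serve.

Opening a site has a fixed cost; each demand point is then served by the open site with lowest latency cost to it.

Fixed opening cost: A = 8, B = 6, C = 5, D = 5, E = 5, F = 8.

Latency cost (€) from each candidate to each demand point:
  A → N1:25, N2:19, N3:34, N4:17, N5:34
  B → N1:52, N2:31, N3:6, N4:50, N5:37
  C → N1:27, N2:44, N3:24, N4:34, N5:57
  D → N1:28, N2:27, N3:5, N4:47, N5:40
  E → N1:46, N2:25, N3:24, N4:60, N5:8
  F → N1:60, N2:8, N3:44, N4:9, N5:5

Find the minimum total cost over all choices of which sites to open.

Open {D, F}: assign each demand point to its cheapest open site.
  N1→D 28, N2→F 8, N3→D 5, N4→F 9, N5→F 5
  latency cost 55, fixed 13 → total 68.
Compare {C, D, F}: latency cost 54 + fixed 18 = 72.
Compare {A, D, F}: latency cost 52 + fixed 21 = 73.
Compare {D, E, F}: latency cost 55 + fixed 18 = 73.
All other subsets cost ≥ 72. Minimum total cost: 68.

68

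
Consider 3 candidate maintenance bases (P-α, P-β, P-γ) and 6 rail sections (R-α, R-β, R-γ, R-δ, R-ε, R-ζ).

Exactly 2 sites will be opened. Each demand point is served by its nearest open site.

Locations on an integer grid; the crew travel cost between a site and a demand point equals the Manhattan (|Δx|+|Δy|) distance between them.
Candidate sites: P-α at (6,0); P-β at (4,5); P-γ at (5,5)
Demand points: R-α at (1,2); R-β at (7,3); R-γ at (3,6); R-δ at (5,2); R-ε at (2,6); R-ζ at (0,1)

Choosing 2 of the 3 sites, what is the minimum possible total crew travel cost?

Open {P-α, P-β}.
  R-α→P-β 6, R-β→P-α 4, R-γ→P-β 2, R-δ→P-α 3, R-ε→P-β 3, R-ζ→P-α 7  ⇒ total 25.
Compare {P-β, P-γ}: total 26.
Compare {P-α, P-γ}: total 28.

25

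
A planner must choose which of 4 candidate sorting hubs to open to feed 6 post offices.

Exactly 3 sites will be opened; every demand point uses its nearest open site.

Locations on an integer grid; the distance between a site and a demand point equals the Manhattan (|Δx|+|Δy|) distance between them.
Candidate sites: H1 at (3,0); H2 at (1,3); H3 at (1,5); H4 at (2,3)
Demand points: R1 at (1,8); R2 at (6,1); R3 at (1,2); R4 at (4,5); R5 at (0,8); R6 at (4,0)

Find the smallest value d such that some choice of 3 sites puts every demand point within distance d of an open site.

4

Open {H1, H2, H3}.
  Farthest demand point is R2 at distance 4 (to H1); all others are ≤ 4.
With {H1, H3, H4} the worst case is 4.
With {H1, H2, H4} the worst case is 6.
No size-3 selection achieves below 4.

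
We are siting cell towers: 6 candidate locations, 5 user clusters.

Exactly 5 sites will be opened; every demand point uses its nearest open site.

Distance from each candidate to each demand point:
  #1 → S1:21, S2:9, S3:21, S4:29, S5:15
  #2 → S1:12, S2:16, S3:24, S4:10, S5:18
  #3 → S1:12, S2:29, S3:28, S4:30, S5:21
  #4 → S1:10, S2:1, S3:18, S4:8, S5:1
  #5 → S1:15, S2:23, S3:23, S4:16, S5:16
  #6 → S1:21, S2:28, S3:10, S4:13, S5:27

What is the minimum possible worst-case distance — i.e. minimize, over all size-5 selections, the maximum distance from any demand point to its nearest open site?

10

Open {#1, #2, #3, #4, #6}.
  Farthest demand point is S1 at distance 10 (to #4); all others are ≤ 10.
With {#1, #2, #4, #5, #6} the worst case is 10.
With {#1, #3, #4, #5, #6} the worst case is 10.
No size-5 selection achieves below 10.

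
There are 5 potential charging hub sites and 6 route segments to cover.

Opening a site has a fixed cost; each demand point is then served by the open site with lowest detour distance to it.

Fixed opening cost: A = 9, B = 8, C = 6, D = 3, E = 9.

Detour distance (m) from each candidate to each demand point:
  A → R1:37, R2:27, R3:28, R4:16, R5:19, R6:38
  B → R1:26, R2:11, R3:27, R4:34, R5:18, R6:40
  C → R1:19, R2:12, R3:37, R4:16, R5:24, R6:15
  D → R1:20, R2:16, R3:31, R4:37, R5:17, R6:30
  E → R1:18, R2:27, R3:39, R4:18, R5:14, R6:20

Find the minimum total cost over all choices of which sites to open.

Open {C, D}: assign each demand point to its cheapest open site.
  R1→C 19, R2→C 12, R3→D 31, R4→C 16, R5→D 17, R6→C 15
  detour distance 110, fixed 9 → total 119.
Compare {B, C}: detour distance 106 + fixed 14 = 120.
Compare {B, C, D}: detour distance 105 + fixed 17 = 122.
Compare {A, C}: detour distance 109 + fixed 15 = 124.
All other subsets cost ≥ 120. Minimum total cost: 119.

119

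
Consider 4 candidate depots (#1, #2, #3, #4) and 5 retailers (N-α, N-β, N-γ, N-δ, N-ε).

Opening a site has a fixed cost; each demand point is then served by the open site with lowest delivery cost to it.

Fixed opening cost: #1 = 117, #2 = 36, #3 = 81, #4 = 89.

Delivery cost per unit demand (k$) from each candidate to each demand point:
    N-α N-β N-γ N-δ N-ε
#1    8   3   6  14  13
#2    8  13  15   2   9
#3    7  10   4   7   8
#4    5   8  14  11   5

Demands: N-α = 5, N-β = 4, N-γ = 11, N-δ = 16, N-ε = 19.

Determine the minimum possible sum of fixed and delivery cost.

Open {#2, #3}: assign each demand point to its cheapest open site.
  N-α→#3 5×7=35, N-β→#3 4×10=40, N-γ→#3 11×4=44, N-δ→#2 16×2=32, N-ε→#3 19×8=152
  delivery cost 303, fixed 117 → total 420.
Compare {#2, #3, #4}: delivery cost 228 + fixed 206 = 434.
Compare {#2, #4}: delivery cost 338 + fixed 125 = 463.
Compare {#3}: delivery cost 383 + fixed 81 = 464.
All other subsets cost ≥ 434. Minimum total cost: 420.

420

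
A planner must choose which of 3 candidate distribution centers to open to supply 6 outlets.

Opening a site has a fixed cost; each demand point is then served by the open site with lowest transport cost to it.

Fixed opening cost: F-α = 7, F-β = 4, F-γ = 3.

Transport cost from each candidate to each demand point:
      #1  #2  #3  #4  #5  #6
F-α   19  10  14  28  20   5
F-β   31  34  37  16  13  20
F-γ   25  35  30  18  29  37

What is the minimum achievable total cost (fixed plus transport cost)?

Open {F-α, F-β}: assign each demand point to its cheapest open site.
  #1→F-α 19, #2→F-α 10, #3→F-α 14, #4→F-β 16, #5→F-β 13, #6→F-α 5
  transport cost 77, fixed 11 → total 88.
Compare {F-α, F-β, F-γ}: transport cost 77 + fixed 14 = 91.
Compare {F-α, F-γ}: transport cost 86 + fixed 10 = 96.
Compare {F-α}: transport cost 96 + fixed 7 = 103.
All other subsets cost ≥ 91. Minimum total cost: 88.

88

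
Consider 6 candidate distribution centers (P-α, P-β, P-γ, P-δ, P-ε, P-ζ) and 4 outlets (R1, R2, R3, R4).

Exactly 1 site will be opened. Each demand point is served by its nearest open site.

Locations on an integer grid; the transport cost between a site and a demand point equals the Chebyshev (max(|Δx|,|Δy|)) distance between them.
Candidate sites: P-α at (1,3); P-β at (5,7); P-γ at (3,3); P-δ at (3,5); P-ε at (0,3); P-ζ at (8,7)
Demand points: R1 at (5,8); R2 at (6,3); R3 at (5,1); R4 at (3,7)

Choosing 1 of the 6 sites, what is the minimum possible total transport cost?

Open {P-δ}.
  R1→P-δ 3, R2→P-δ 3, R3→P-δ 4, R4→P-δ 2  ⇒ total 12.
Compare {P-β}: total 13.
Compare {P-γ}: total 14.
No size-1 selection does better; minimum is 12.

12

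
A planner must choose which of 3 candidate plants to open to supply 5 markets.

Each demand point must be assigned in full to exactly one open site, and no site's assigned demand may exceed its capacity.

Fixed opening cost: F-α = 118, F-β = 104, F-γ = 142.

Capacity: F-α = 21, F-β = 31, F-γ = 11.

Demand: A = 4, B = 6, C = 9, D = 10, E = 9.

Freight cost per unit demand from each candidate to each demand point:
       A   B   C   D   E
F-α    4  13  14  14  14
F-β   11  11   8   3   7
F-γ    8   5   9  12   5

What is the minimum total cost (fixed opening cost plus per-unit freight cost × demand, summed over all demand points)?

Open {F-β, F-γ}; cheapest assignment that respects the capacities:
  F-β (cap 31, load 28): C, D, E — cost 9×8 + 10×3 + 9×7 = 165
  F-γ (cap 11, load 10): A, B — cost 4×8 + 6×5 = 62
  Shipping 227, fixed 246 → total 473.
  Any other capacity-feasible assignment to {F-β, F-γ} ships for at least 227.
Compare {F-α, F-β}: its best feasible assignment gives total 481.
Compare {F-α, F-β, F-γ}: its best feasible assignment gives total 575.
Every other set of open sites that can feasibly serve all demand totals ≥ 481 even under its best assignment. Minimum: 473.

473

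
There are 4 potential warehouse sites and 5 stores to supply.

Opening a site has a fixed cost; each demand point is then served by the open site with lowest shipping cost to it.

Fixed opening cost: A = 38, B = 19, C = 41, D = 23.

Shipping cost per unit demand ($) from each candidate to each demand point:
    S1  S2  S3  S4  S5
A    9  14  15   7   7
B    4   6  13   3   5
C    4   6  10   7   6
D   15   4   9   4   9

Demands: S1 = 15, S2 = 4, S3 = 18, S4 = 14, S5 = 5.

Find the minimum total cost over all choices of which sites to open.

347

Open {B, D}: assign each demand point to its cheapest open site.
  S1→B 15×4=60, S2→D 4×4=16, S3→D 18×9=162, S4→B 14×3=42, S5→B 5×5=25
  shipping cost 305, fixed 42 → total 347.
Compare {A, B, D}: shipping cost 305 + fixed 80 = 385.
Compare {C, D}: shipping cost 324 + fixed 64 = 388.
Compare {B, C, D}: shipping cost 305 + fixed 83 = 388.
All other subsets cost ≥ 385. Minimum total cost: 347.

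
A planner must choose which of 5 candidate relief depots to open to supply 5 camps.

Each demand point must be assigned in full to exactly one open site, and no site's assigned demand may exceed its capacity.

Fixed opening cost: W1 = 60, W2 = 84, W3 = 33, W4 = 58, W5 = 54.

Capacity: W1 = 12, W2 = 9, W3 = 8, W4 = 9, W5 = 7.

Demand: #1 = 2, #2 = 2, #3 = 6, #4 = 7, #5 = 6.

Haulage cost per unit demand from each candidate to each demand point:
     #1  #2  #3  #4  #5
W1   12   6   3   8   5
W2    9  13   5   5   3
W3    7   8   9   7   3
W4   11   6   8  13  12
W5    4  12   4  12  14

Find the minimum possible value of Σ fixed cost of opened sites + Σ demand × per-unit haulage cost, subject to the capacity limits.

271

Open {W1, W3, W5}; cheapest assignment that respects the capacities:
  W1 (cap 12, load 9): #2, #4 — cost 2×6 + 7×8 = 68
  W3 (cap 8, load 8): #1, #5 — cost 2×7 + 6×3 = 32
  W5 (cap 7, load 6): #3 — cost 6×4 = 24
  Shipping 124, fixed 147 → total 271.
  Any other capacity-feasible assignment to {W1, W3, W5} ships for at least 124.
Compare {W1, W2, W3}: its best feasible assignment gives total 274.
Compare {W1, W3, W4}: its best feasible assignment gives total 282.
Every other set of open sites that can feasibly serve all demand totals ≥ 274 even under its best assignment. Minimum: 271.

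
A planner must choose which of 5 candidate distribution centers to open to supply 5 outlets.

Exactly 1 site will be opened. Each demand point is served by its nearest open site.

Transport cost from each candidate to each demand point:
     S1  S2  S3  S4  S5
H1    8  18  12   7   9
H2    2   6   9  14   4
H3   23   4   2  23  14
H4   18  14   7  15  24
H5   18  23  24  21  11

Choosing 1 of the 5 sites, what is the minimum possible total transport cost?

35

Open {H2}.
  S1→H2 2, S2→H2 6, S3→H2 9, S4→H2 14, S5→H2 4  ⇒ total 35.
Compare {H1}: total 54.
Compare {H3}: total 66.
No size-1 selection does better; minimum is 35.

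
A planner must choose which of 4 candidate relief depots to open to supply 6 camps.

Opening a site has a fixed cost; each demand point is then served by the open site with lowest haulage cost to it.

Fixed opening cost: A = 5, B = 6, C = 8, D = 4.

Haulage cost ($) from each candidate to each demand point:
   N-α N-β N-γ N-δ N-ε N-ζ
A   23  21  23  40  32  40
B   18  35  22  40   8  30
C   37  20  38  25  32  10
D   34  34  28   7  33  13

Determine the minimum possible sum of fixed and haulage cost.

Open {B, C, D}: assign each demand point to its cheapest open site.
  N-α→B 18, N-β→C 20, N-γ→B 22, N-δ→D 7, N-ε→B 8, N-ζ→C 10
  haulage cost 85, fixed 18 → total 103.
Compare {A, B, D}: haulage cost 89 + fixed 15 = 104.
Compare {A, B, C, D}: haulage cost 85 + fixed 23 = 108.
Compare {B, D}: haulage cost 102 + fixed 10 = 112.
All other subsets cost ≥ 104. Minimum total cost: 103.

103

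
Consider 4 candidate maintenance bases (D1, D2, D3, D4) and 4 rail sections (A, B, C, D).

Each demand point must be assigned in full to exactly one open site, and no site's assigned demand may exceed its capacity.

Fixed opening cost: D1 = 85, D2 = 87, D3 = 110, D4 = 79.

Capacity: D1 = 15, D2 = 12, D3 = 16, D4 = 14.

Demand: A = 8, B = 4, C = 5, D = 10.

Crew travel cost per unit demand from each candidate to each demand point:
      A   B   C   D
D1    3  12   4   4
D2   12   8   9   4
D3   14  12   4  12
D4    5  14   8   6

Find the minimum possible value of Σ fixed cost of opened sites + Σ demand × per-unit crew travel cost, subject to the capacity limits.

320

Open {D1, D4}; cheapest assignment that respects the capacities:
  D1 (cap 15, load 15): C, D — cost 5×4 + 10×4 = 60
  D4 (cap 14, load 12): A, B — cost 8×5 + 4×14 = 96
  Shipping 156, fixed 164 → total 320.
  Any other capacity-feasible assignment to {D1, D4} ships for at least 156.
Compare {D1, D2}: its best feasible assignment gives total 360.
Compare {D1, D2, D4}: its best feasible assignment gives total 383.
Every other set of open sites that can feasibly serve all demand totals ≥ 360 even under its best assignment. Minimum: 320.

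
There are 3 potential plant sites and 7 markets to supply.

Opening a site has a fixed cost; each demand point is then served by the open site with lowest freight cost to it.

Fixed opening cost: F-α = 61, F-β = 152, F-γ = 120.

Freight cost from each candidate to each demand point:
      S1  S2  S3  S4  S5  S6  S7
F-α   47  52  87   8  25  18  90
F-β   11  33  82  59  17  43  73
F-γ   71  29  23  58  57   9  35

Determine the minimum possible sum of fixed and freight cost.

Open {F-α, F-γ}: assign each demand point to its cheapest open site.
  S1→F-α 47, S2→F-γ 29, S3→F-γ 23, S4→F-α 8, S5→F-α 25, S6→F-γ 9, S7→F-γ 35
  freight cost 176, fixed 181 → total 357.
Compare {F-α}: freight cost 327 + fixed 61 = 388.
Compare {F-γ}: freight cost 282 + fixed 120 = 402.
Compare {F-β, F-γ}: freight cost 182 + fixed 272 = 454.
All other subsets cost ≥ 388. Minimum total cost: 357.

357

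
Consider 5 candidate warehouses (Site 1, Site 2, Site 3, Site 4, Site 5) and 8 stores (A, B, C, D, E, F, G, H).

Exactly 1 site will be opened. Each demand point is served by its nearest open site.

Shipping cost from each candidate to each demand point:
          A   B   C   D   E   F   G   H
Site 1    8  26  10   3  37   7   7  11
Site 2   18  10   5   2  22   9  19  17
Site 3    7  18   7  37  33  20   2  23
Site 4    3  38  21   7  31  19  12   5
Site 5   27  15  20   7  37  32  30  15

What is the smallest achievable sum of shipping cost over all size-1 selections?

Open {Site 2}.
  A→Site 2 18, B→Site 2 10, C→Site 2 5, D→Site 2 2, E→Site 2 22, F→Site 2 9, G→Site 2 19, H→Site 2 17  ⇒ total 102.
Compare {Site 1}: total 109.
Compare {Site 4}: total 136.
No size-1 selection does better; minimum is 102.

102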